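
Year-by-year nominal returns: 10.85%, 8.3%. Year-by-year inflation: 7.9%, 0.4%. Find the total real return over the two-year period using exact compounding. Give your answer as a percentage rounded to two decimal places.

Compound the nominal returns: 1.1085 × 1.0830 = 1.200506.
Compound inflation: 1.0790 × 1.0040 = 1.083316.
Deflate: 1.200506 / 1.083316 = 1.108177.
Total real return = 1.108177 − 1 → 10.82%.

10.82%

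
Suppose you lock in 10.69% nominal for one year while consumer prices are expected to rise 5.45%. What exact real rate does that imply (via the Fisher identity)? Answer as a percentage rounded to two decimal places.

1 + r = 1.10690 / 1.05450 = 1.049692
r = 1.049692 − 1 = 4.9692%, i.e. 4.97%.

4.97%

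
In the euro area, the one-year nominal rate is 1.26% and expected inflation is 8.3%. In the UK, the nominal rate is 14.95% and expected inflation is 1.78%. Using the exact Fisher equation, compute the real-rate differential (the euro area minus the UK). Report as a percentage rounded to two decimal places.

The euro area: (1 + 0.0126)/(1 + 0.0830) − 1 = -6.5005%
The UK: (1 + 0.1495)/(1 + 0.0178) − 1 = 12.9397%
Differential = -6.5005% − 12.9397% = -19.4401% → -19.44%.

-19.44%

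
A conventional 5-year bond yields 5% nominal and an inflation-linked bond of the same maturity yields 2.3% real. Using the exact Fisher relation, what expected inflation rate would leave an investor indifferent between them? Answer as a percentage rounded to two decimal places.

2.64%

(1 + π) = (1 + i)/(1 + r) = 1.05000 / 1.02300 = 1.026393
Break-even inflation = 1.026393 − 1 → 2.64%.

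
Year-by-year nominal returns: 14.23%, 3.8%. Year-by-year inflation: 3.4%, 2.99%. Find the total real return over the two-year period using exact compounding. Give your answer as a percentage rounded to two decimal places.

Nominal growth factor = 1.1423 × 1.0380 = 1.185707
Price-level growth factor = 1.0340 × 1.0299 = 1.064917
Real growth factor = 1.185707 / 1.064917 = 1.113427
Total real return = 1.113427 − 1 → 11.34%.

11.34%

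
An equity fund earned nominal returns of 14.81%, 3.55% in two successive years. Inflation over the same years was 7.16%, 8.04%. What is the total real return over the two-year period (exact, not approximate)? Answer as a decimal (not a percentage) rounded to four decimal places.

Compound the nominal returns: 1.1481 × 1.0355 = 1.188858.
Compound inflation: 1.0716 × 1.0804 = 1.157757.
Deflate: 1.188858 / 1.157757 = 1.026863.
Total real return = 1.026863 − 1 → 0.0269.

0.0269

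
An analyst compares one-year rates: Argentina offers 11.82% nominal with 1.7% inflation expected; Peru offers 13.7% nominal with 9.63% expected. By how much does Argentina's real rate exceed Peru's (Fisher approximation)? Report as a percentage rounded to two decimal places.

Argentina: 11.82% − 1.7% = 10.120%
Peru: 13.7% − 9.63% = 4.070%
Differential = 6.050% → 6.05%.

6.05%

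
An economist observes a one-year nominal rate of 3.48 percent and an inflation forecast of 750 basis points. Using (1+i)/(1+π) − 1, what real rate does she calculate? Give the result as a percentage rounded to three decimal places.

1 + r = 1.03480 / 1.07500 = 0.9626047
r = 0.9626047 − 1 = -3.73953%, i.e. -3.740%.

-3.740%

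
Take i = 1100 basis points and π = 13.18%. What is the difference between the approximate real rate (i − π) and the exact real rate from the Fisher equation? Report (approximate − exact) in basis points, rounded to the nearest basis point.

-25 basis points

Approximate: r ≈ 11.000% − 13.180% = -2.1800%
Exact: (1 + 0.1100)/(1 + 0.1318) − 1 = -1.9261%
Error = -2.1800% − (-1.9261%) = -0.2539% → -25 basis points.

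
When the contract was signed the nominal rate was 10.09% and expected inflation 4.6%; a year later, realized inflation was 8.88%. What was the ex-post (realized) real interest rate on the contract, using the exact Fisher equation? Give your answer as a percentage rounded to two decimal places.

Ex-post: (1 + 0.1009)/(1 + 0.0888) − 1 = 1.1113%
So the realized real rate is 1.11%.

1.11%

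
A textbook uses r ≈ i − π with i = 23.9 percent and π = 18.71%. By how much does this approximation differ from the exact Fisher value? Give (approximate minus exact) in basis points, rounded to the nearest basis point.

Approximate: r ≈ 23.900% − 18.710% = 5.1900%
Exact: (1 + 0.2390)/(1 + 0.1871) − 1 = 4.3720%
Error = 5.1900% − 4.3720% = 0.8180% → 82 basis points.

82 basis points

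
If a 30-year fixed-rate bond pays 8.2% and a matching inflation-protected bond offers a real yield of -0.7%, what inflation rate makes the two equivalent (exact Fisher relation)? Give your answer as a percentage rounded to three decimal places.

8.963%

(1 + π) = (1 + i)/(1 + r) = 1.08200 / 0.99300 = 1.089627
Break-even inflation = 1.089627 − 1 → 8.963%.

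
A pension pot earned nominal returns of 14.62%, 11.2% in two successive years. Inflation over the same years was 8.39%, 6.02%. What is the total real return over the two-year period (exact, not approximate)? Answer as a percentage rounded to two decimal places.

10.91%

Compound the nominal returns: 1.1462 × 1.1120 = 1.274574.
Compound inflation: 1.0839 × 1.0602 = 1.149151.
Deflate: 1.274574 / 1.149151 = 1.109145.
Total real return = 1.109145 − 1 → 10.91%.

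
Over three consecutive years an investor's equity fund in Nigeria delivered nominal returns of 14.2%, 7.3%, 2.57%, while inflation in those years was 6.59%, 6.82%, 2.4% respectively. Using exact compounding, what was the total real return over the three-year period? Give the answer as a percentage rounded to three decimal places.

Nominal growth factor = 1.1420 × 1.0730 × 1.0257 = 1.256858
Price-level growth factor = 1.0659 × 1.0682 × 1.0240 = 1.165921
Real growth factor = 1.256858 / 1.165921 = 1.077996
Total real return = 1.077996 − 1 → 7.800%.

7.800%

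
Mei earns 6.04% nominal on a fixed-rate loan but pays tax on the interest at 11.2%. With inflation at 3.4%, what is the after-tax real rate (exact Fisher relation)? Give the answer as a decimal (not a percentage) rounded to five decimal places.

0.01899

After-tax nominal return = 6.04% × (1 − 0.112) = 5.36352%.
1 + r = 1.0536352 / 1.03400 = 1.018990
After-tax real rate = 1.018990 − 1 → 0.01899.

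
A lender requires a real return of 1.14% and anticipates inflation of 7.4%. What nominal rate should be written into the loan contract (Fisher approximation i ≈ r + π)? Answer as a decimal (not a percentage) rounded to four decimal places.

0.0854

i ≈ r + π = 1.14% + 7.4% = 0.0854.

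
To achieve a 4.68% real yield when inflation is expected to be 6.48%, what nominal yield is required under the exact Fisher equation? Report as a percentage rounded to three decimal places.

11.463%

(1 + i) = (1 + r)(1 + π) = 1.04680 × 1.06480 = 1.11463264
i = 1.11463264 − 1, so the required nominal rate is 11.463%.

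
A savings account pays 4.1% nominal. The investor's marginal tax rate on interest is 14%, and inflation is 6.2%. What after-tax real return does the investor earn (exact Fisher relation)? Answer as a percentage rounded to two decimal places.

After-tax nominal return = 4.1% × (1 − 0.14) = 3.5260%.
1 + r = 1.03526 / 1.06200 = 0.974821
After-tax real rate = 0.974821 − 1 → -2.52%.

-2.52%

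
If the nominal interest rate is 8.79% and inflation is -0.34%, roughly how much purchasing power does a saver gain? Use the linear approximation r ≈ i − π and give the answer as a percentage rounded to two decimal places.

9.13%

r ≈ i − π = 8.79% − (-0.34%) = 9.13%.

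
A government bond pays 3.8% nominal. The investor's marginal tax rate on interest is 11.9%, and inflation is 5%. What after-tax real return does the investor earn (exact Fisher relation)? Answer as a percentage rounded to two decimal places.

-1.57%

After-tax nominal return = 3.8% × (1 − 0.119) = 3.3478%.
1 + r = 1.033478 / 1.05000 = 0.984265
After-tax real rate = 0.984265 − 1 → -1.57%.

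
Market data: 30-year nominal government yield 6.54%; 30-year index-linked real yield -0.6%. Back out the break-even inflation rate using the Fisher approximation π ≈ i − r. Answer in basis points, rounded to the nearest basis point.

714 basis points

π ≈ i − r = 6.54% − (-0.6%) → 714 basis points.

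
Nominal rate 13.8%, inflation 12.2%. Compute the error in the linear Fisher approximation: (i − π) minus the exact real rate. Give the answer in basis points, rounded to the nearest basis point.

17 basis points

Approximate: r ≈ 13.800% − 12.200% = 1.6000%
Exact: (1 + 0.1380)/(1 + 0.1220) − 1 = 1.4260%
Error = 1.6000% − 1.4260% = 0.1740% → 17 basis points.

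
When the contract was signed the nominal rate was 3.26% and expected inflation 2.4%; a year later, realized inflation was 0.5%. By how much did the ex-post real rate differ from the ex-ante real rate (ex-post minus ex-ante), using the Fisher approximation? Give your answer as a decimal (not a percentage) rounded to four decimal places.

0.0190

Ex-ante: 3.26% − 2.4% = 0.860%
Ex-post: 3.26% − 0.5% = 2.760%
Difference (ex-post − ex-ante) = 1.9000% → 0.0190.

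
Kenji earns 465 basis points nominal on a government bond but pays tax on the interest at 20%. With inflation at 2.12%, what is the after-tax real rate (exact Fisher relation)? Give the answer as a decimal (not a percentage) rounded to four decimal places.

0.0157

After-tax nominal return = 4.65% × (1 − 0.2) = 3.7200%.
1 + r = 1.03720 / 1.02120 = 1.015668
After-tax real rate = 1.015668 − 1 → 0.0157.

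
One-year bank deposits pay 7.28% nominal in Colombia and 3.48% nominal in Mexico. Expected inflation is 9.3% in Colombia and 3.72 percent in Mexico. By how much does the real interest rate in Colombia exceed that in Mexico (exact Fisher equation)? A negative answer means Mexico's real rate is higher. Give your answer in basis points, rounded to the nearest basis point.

-162 basis points

Colombia: (1 + 0.0728)/(1 + 0.0930) − 1 = -1.8481%
Mexico: (1 + 0.0348)/(1 + 0.0372) − 1 = -0.2314%
Differential = -1.8481% − (-0.2314%) = -1.6167% → -162 basis points.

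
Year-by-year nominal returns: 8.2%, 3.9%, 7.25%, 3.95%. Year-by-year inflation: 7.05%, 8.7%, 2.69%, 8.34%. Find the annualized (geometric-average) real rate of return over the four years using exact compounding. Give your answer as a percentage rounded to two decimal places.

Nominal growth factor = 1.0820 × 1.0390 × 1.0725 × 1.0395 = 1.25332760
Price-level growth factor = 1.0705 × 1.0870 × 1.0269 × 1.0834 = 1.29459284
Real growth factor = 1.25332760 / 1.29459284 = 0.96812493
Annualized real rate = 0.96812493^(1/4) − 1 = -0.8066% → -0.81%.

-0.81%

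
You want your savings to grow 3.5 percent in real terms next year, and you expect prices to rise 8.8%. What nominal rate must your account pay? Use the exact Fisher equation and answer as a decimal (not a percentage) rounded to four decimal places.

0.1261

(1 + i) = (1 + r)(1 + π) = 1.03500 × 1.08800 = 1.12608
i = 1.12608 − 1, so the required nominal rate is 0.1261.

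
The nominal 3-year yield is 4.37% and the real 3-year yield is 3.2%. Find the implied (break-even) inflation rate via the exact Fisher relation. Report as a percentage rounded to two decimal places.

1.13%

(1 + π) = (1 + i)/(1 + r) = 1.04370 / 1.03200 = 1.011337
Break-even inflation = 1.011337 − 1 → 1.13%.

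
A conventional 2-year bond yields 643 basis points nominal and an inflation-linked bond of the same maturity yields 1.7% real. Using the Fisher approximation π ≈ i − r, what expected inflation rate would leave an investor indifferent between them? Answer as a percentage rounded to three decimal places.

π ≈ i − r = 6.43% − 1.7% → 4.730%.

4.730%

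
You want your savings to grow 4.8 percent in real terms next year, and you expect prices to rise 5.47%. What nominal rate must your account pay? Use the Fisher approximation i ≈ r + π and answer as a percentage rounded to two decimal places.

10.27%

i ≈ r + π = 4.8% + 5.47% = 10.27%.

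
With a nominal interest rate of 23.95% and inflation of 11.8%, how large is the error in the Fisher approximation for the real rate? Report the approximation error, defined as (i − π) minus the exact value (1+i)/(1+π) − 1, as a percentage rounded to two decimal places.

Approximate: r ≈ 23.950% − 11.800% = 12.1500%
Exact: (1 + 0.2395)/(1 + 0.1180) − 1 = 10.8676%
Error = 12.1500% − 10.8676% = 1.2824% → 1.28%.

1.28%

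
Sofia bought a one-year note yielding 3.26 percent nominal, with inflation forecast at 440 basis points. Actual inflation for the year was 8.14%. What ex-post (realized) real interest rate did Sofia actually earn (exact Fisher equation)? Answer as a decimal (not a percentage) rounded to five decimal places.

Ex-post: (1 + 0.0326)/(1 + 0.0814) − 1 = -4.5127%
So the realized real rate is -0.04513.

-0.04513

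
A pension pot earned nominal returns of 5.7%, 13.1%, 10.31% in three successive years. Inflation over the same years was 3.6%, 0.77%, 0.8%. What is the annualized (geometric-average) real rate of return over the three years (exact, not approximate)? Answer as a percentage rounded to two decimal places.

7.81%

Nominal growth factor = 1.0570 × 1.1310 × 1.1031 = 1.31871965
Price-level growth factor = 1.0360 × 1.0077 × 1.0080 = 1.05232902
Real growth factor = 1.31871965 / 1.05232902 = 1.25314386
Annualized real rate = 1.25314386^(1/3) − 1 = 7.8120% → 7.81%.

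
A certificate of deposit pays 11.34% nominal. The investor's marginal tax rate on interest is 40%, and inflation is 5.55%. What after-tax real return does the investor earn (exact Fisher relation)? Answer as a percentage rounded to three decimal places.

1.188%

After-tax nominal return = 11.34% × (1 − 0.4) = 6.8040%.
1 + r = 1.06804 / 1.05550 = 1.011881
After-tax real rate = 1.011881 − 1 → 1.188%.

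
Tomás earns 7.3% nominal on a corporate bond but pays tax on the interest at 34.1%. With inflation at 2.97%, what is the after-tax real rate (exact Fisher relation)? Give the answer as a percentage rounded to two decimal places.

After-tax nominal return = 7.3% × (1 − 0.341) = 4.8107%.
1 + r = 1.048107 / 1.02970 = 1.017876
After-tax real rate = 1.017876 − 1 → 1.79%.

1.79%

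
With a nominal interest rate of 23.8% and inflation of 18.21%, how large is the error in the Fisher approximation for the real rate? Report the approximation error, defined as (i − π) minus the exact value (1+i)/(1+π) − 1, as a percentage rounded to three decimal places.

Approximate: r ≈ 23.800% − 18.210% = 5.5900%
Exact: (1 + 0.2380)/(1 + 0.1821) − 1 = 4.7289%
Error = 5.5900% − 4.7289% = 0.8611% → 0.861%.

0.861%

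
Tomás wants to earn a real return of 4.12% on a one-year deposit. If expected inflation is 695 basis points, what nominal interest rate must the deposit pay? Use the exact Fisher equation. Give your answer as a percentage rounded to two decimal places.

(1 + i) = (1 + r)(1 + π) = 1.04120 × 1.06950 = 1.1135634
i = 1.1135634 − 1, so the required nominal rate is 11.36%.

11.36%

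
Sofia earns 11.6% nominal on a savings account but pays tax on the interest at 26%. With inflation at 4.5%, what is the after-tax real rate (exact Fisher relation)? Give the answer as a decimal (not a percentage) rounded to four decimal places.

After-tax nominal return = 11.6% × (1 − 0.26) = 8.5840%.
1 + r = 1.08584 / 1.04500 = 1.039081
After-tax real rate = 1.039081 − 1 → 0.0391.

0.0391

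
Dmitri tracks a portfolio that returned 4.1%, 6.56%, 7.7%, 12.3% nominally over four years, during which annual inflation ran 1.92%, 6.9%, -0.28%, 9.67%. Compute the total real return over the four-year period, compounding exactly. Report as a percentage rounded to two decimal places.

12.60%

Nominal growth factor = 1.0410 × 1.0656 × 1.0770 × 1.1230 = 1.341654
Price-level growth factor = 1.0192 × 1.0690 × 0.9972 × 1.0967 = 1.191536
Real growth factor = 1.341654 / 1.191536 = 1.125986
Total real return = 1.125986 − 1 → 12.60%.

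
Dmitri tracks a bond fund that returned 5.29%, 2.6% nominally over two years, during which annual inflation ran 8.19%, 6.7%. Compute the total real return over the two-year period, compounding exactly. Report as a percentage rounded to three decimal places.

Nominal growth factor = 1.0529 × 1.0260 = 1.080275
Price-level growth factor = 1.0819 × 1.0670 = 1.154387
Real growth factor = 1.080275 / 1.154387 = 0.935800
Total real return = 0.935800 − 1 → -6.420%.

-6.420%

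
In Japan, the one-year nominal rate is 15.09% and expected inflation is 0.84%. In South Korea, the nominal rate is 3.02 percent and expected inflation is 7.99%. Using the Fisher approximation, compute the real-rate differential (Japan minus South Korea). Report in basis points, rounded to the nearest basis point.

Japan: 15.09% − 0.84% = 14.250%
South Korea: 3.02% − 7.99% = -4.970%
Differential = 19.220% → 1922 basis points.

1922 basis points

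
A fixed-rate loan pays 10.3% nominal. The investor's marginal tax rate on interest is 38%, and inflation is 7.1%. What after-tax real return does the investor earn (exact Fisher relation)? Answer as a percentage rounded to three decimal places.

-0.667%

After-tax nominal return = 10.3% × (1 − 0.38) = 6.3860%.
1 + r = 1.06386 / 1.07100 = 0.993333
After-tax real rate = 0.993333 − 1 → -0.667%.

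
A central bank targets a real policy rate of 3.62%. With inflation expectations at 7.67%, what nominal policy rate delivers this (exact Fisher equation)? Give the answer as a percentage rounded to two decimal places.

(1 + i) = (1 + r)(1 + π) = 1.03620 × 1.07670 = 1.11567654
i = 1.11567654 − 1, so the required nominal rate is 11.57%.

11.57%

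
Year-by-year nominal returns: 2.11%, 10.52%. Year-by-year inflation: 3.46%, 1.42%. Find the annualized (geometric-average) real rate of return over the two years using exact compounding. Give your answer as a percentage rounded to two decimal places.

Compound the nominal returns: 1.0211 × 1.1052 = 1.12851972.
Compound inflation: 1.0346 × 1.0142 = 1.04929132.
Deflate: 1.12851972 / 1.04929132 = 1.07550658.
Annualized real rate = 1.07550658^(1/2) − 1 = 3.7066% → 3.71%.

3.71%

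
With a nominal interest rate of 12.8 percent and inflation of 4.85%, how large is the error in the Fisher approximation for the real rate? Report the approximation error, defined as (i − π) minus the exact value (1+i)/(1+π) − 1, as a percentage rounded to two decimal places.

0.37%

Approximate: r ≈ 12.800% − 4.850% = 7.9500%
Exact: (1 + 0.1280)/(1 + 0.0485) − 1 = 7.5823%
Error = 7.9500% − 7.5823% = 0.3677% → 0.37%.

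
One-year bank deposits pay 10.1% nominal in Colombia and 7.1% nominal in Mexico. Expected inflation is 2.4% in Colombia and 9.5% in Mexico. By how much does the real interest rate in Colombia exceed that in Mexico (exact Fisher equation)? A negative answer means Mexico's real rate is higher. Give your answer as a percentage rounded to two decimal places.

9.71%

Colombia: (1 + 0.1010)/(1 + 0.0240) − 1 = 7.5195%
Mexico: (1 + 0.0710)/(1 + 0.0950) − 1 = -2.1918%
Differential = 7.5195% − (-2.1918%) = 9.7113% → 9.71%.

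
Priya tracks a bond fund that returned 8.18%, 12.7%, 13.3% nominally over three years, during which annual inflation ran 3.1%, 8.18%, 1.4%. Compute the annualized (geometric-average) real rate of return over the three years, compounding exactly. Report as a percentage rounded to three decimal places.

Compound the nominal returns: 1.0818 × 1.1270 × 1.1330 = 1.38134068.
Compound inflation: 1.0310 × 1.0818 × 1.0140 = 1.13095050.
Deflate: 1.38134068 / 1.13095050 = 1.22139800.
Annualized real rate = 1.22139800^(1/3) − 1 = 6.8938% → 6.894%.

6.894%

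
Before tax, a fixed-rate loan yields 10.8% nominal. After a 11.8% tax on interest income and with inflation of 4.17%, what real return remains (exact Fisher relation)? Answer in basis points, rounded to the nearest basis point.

After-tax nominal return = 10.8% × (1 − 0.118) = 9.5256%.
1 + r = 1.095256 / 1.04170 = 1.051412
After-tax real rate = 1.051412 − 1 → 514 basis points.

514 basis points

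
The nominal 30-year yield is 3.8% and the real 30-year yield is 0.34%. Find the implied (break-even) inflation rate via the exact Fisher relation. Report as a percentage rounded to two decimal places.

3.45%

(1 + π) = (1 + i)/(1 + r) = 1.03800 / 1.00340 = 1.034483
Break-even inflation = 1.034483 − 1 → 3.45%.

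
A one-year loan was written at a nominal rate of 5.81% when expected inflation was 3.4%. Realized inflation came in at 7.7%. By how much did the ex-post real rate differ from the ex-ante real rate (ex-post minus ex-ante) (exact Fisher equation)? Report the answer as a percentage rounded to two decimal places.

Ex-ante: (1 + 0.0581)/(1 + 0.0340) − 1 = 2.3308%
Ex-post: (1 + 0.0581)/(1 + 0.0770) − 1 = -1.7549%
Difference (ex-post − ex-ante) = -4.0856% → -4.09%.

-4.09%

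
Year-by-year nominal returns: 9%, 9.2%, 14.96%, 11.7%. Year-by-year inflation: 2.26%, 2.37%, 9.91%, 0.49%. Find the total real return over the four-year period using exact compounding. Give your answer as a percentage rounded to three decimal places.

Nominal growth factor = 1.0900 × 1.0920 × 1.1496 × 1.1170 = 1.528442
Price-level growth factor = 1.0226 × 1.0237 × 1.0991 × 1.0049 = 1.156215
Real growth factor = 1.528442 / 1.156215 = 1.321936
Total real return = 1.321936 − 1 → 32.194%.

32.194%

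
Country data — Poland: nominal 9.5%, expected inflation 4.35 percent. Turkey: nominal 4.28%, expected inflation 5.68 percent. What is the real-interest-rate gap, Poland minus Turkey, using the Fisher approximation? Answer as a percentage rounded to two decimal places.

6.55%

Poland: 9.5% − 4.35% = 5.150%
Turkey: 4.28% − 5.68% = -1.400%
Differential = 6.550% → 6.55%.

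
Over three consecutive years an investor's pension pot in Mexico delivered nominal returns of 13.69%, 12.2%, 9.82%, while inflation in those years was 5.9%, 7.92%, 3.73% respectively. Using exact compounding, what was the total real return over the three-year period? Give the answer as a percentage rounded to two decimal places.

Nominal growth factor = 1.1369 × 1.1220 × 1.0982 = 1.400866
Price-level growth factor = 1.0590 × 1.0792 × 1.0373 = 1.185502
Real growth factor = 1.400866 / 1.185502 = 1.181665
Total real return = 1.181665 − 1 → 18.17%.

18.17%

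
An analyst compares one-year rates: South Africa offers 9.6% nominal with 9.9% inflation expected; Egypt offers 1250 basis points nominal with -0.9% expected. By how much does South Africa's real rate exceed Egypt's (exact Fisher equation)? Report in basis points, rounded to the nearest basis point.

-1379 basis points

South Africa: (1 + 0.0960)/(1 + 0.0990) − 1 = -0.2730%
Egypt: (1 + 0.1250)/(1 − 0.0090) − 1 = 13.5217%
Differential = -0.2730% − 13.5217% = -13.7947% → -1379 basis points.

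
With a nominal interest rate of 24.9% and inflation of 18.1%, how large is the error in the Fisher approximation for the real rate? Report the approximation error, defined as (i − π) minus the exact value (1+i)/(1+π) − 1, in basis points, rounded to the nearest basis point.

Approximate: r ≈ 24.900% − 18.100% = 6.8000%
Exact: (1 + 0.2490)/(1 + 0.1810) − 1 = 5.7578%
Error = 6.8000% − 5.7578% = 1.0422% → 104 basis points.

104 basis points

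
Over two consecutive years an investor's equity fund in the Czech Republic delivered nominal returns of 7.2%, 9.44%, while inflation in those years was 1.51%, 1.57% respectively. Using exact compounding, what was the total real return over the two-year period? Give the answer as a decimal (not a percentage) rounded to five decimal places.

0.13788

Nominal growth factor = 1.0720 × 1.0944 = 1.173197
Price-level growth factor = 1.0151 × 1.0157 = 1.031037
Real growth factor = 1.173197 / 1.031037 = 1.137880
Total real return = 1.137880 − 1 → 0.13788.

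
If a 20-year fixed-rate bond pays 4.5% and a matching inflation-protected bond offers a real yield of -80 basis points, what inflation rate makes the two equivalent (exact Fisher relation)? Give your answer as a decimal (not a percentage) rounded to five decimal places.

0.05343

(1 + π) = (1 + i)/(1 + r) = 1.04500 / 0.99200 = 1.053427
Break-even inflation = 1.053427 − 1 → 0.05343.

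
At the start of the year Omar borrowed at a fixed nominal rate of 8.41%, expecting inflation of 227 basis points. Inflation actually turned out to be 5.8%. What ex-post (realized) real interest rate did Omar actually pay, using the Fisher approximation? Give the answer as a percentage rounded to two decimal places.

Ex-post: 8.41% − 5.8% = 2.610%
So the realized real rate is 2.61%.

2.61%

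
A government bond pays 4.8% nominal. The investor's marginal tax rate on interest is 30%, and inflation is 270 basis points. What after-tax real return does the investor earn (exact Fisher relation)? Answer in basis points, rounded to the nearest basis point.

64 basis points

After-tax nominal return = 4.8% × (1 − 0.3) = 3.3600%.
1 + r = 1.03360 / 1.02700 = 1.006426
After-tax real rate = 1.006426 − 1 → 64 basis points.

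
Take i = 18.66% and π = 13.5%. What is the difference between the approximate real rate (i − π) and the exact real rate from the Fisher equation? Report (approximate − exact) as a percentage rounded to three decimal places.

Approximate: r ≈ 18.660% − 13.500% = 5.1600%
Exact: (1 + 0.1866)/(1 + 0.1350) − 1 = 4.5463%
Error = 5.1600% − 4.5463% = 0.6137% → 0.614%.

0.614%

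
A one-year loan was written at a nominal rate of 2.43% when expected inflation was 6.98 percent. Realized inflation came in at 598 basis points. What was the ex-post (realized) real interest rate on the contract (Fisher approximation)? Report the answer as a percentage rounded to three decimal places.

Ex-post: 2.43% − 5.98% = -3.550%
So the realized real rate is -3.550%.

-3.550%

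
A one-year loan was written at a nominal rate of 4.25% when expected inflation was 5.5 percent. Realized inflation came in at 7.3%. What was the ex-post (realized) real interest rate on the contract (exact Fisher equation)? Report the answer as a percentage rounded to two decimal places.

Ex-post: (1 + 0.0425)/(1 + 0.0730) − 1 = -2.8425%
So the realized real rate is -2.84%.

-2.84%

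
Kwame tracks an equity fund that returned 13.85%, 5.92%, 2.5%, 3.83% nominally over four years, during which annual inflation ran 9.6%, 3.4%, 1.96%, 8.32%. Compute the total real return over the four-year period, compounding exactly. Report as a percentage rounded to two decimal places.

2.54%

Compound the nominal returns: 1.1385 × 1.0592 × 1.0250 × 1.0383 = 1.283387.
Compound inflation: 1.0960 × 1.0340 × 1.0196 × 1.0832 = 1.251612.
Deflate: 1.283387 / 1.251612 = 1.025388.
Total real return = 1.025388 − 1 → 2.54%.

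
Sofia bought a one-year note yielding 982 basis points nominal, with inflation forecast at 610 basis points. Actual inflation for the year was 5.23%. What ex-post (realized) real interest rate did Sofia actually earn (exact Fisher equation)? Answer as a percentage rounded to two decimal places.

4.36%

Ex-post: (1 + 0.0982)/(1 + 0.0523) − 1 = 4.3619%
So the realized real rate is 4.36%.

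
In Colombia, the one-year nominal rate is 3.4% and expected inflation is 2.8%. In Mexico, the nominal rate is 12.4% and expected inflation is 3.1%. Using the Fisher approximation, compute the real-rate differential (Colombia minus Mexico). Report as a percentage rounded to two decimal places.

-8.70%

Colombia: 3.4% − 2.8% = 0.600%
Mexico: 12.4% − 3.1% = 9.300%
Differential = -8.700% → -8.70%.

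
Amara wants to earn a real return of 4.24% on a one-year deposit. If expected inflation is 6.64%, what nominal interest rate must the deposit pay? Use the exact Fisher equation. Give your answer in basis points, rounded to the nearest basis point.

(1 + i) = (1 + r)(1 + π) = 1.04240 × 1.06640 = 1.11161536
i = 1.11161536 − 1, so the required nominal rate is 1116 basis points.

1116 basis points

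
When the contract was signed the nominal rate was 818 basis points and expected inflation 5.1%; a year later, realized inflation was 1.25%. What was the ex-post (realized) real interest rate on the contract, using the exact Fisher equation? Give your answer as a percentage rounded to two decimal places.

Ex-post: (1 + 0.0818)/(1 + 0.0125) − 1 = 6.8444%
So the realized real rate is 6.84%.

6.84%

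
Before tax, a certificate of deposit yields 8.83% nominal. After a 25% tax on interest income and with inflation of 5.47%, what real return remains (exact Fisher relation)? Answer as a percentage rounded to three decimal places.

After-tax nominal return = 8.83% × (1 − 0.25) = 6.6225%.
1 + r = 1.066225 / 1.05470 = 1.010927
After-tax real rate = 1.010927 − 1 → 1.093%.

1.093%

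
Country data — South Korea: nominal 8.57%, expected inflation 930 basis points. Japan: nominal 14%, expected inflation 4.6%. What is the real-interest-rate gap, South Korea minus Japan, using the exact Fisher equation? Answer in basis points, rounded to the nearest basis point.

South Korea: (1 + 0.0857)/(1 + 0.0930) − 1 = -0.6679%
Japan: (1 + 0.1400)/(1 + 0.0460) − 1 = 8.9866%
Differential = -0.6679% − 8.9866% = -9.6545% → -965 basis points.

-965 basis points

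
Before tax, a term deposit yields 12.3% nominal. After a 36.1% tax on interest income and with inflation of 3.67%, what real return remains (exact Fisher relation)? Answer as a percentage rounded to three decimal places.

After-tax nominal return = 12.3% × (1 − 0.361) = 7.8597%.
1 + r = 1.078597 / 1.03670 = 1.040414
After-tax real rate = 1.040414 − 1 → 4.041%.

4.041%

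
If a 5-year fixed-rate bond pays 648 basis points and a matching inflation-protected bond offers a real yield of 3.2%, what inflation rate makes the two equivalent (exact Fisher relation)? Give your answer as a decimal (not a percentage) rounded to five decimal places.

0.03178

(1 + π) = (1 + i)/(1 + r) = 1.06480 / 1.03200 = 1.031783
Break-even inflation = 1.031783 − 1 → 0.03178.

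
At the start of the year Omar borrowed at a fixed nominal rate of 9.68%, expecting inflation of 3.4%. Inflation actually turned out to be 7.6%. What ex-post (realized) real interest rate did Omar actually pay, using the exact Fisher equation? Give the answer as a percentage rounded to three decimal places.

1.933%

Ex-post: (1 + 0.0968)/(1 + 0.0760) − 1 = 1.9331%
So the realized real rate is 1.933%.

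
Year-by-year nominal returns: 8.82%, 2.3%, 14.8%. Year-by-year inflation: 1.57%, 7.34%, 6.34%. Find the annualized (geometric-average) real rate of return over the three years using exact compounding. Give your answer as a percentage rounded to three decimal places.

3.300%

Compound the nominal returns: 1.0882 × 1.0230 × 1.1480 = 1.27798643.
Compound inflation: 1.0157 × 1.0734 × 1.0634 = 1.15937438.
Deflate: 1.27798643 / 1.15937438 = 1.10230695.
Annualized real rate = 1.10230695^(1/3) − 1 = 3.3001% → 3.300%.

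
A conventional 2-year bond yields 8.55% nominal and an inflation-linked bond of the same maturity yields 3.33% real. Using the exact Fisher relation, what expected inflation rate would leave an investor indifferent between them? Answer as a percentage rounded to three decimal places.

(1 + π) = (1 + i)/(1 + r) = 1.08550 / 1.03330 = 1.050518
Break-even inflation = 1.050518 − 1 → 5.052%.

5.052%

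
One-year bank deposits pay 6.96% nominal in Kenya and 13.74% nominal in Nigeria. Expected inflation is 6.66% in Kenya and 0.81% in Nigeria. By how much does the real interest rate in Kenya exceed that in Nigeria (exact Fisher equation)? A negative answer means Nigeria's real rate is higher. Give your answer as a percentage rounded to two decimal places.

-12.54%

Kenya: (1 + 0.0696)/(1 + 0.0666) − 1 = 0.2813%
Nigeria: (1 + 0.1374)/(1 + 0.0081) − 1 = 12.8261%
Differential = 0.2813% − 12.8261% = -12.5448% → -12.54%.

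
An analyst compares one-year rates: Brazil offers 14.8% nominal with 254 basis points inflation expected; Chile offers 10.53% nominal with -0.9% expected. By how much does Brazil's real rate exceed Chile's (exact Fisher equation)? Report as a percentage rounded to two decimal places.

0.42%

Brazil: (1 + 0.1480)/(1 + 0.0254) − 1 = 11.9563%
Chile: (1 + 0.1053)/(1 − 0.0090) − 1 = 11.5338%
Differential = 11.9563% − 11.5338% = 0.4225% → 0.42%.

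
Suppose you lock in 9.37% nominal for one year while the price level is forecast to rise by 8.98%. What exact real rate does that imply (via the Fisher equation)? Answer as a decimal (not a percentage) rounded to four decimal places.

0.0036

1 + r = 1.09370 / 1.08980 = 1.003579
r = 1.003579 − 1 = 0.3579%, i.e. 0.0036.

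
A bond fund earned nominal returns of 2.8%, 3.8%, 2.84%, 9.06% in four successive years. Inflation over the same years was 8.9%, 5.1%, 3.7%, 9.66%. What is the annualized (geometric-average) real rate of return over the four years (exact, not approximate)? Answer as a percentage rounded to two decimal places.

-2.08%

Compound the nominal returns: 1.0280 × 1.0380 × 1.0284 × 1.0906 = 1.19679021.
Compound inflation: 1.0890 × 1.0510 × 1.0370 × 1.0966 = 1.30154022.
Deflate: 1.19679021 / 1.30154022 = 0.91951842.
Annualized real rate = 0.91951842^(1/4) − 1 = -2.0758% → -2.08%.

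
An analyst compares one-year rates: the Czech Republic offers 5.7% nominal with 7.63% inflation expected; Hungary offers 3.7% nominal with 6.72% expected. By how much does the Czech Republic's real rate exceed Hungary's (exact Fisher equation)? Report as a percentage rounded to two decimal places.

The Czech Republic: (1 + 0.0570)/(1 + 0.0763) − 1 = -1.7932%
Hungary: (1 + 0.0370)/(1 + 0.0672) − 1 = -2.8298%
Differential = -1.7932% − (-2.8298%) = 1.0367% → 1.04%.

1.04%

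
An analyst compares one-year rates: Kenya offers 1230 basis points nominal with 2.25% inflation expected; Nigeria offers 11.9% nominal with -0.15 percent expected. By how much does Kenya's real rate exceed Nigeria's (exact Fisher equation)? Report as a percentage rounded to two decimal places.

Kenya: (1 + 0.1230)/(1 + 0.0225) − 1 = 9.8289%
Nigeria: (1 + 0.1190)/(1 − 0.0015) − 1 = 12.0681%
Differential = 9.8289% − 12.0681% = -2.2393% → -2.24%.

-2.24%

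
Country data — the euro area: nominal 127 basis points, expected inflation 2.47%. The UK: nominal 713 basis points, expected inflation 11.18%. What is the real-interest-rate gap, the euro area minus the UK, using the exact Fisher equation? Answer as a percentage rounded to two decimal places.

2.47%

The euro area: (1 + 0.0127)/(1 + 0.0247) − 1 = -1.1711%
The UK: (1 + 0.0713)/(1 + 0.1118) − 1 = -3.6427%
Differential = -1.1711% − (-3.6427%) = 2.4717% → 2.47%.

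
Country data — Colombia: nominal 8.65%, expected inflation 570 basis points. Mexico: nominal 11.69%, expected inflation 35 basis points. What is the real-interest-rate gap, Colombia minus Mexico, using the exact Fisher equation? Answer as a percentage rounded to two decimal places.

-8.51%

Colombia: (1 + 0.0865)/(1 + 0.0570) − 1 = 2.7909%
Mexico: (1 + 0.1169)/(1 + 0.0035) − 1 = 11.3004%
Differential = 2.7909% − 11.3004% = -8.5095% → -8.51%.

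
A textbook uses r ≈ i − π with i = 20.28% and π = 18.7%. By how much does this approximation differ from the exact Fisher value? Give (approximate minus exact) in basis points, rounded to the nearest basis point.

25 basis points

Approximate: r ≈ 20.280% − 18.700% = 1.5800%
Exact: (1 + 0.2028)/(1 + 0.1870) − 1 = 1.3311%
Error = 1.5800% − 1.3311% = 0.2489% → 25 basis points.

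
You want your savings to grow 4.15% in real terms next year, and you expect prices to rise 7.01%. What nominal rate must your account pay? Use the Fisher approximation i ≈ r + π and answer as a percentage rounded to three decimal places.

11.160%

i ≈ r + π = 4.15% + 7.01% = 11.160%.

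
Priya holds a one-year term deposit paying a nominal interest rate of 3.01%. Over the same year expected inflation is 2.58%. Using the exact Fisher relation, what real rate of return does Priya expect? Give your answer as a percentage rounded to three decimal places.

By the Fisher relation, 1 + r = (1 + i)/(1 + π).
1 + r = 1.03010 / 1.02580 = 1.004192
r = 1.004192 − 1 = 0.4192%, i.e. 0.419%.

0.419%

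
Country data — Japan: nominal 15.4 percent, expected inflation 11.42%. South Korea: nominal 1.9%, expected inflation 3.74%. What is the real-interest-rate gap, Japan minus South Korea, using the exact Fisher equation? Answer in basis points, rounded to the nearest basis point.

Japan: (1 + 0.1540)/(1 + 0.1142) − 1 = 3.5721%
South Korea: (1 + 0.0190)/(1 + 0.0374) − 1 = -1.7737%
Differential = 3.5721% − (-1.7737%) = 5.3457% → 535 basis points.

535 basis points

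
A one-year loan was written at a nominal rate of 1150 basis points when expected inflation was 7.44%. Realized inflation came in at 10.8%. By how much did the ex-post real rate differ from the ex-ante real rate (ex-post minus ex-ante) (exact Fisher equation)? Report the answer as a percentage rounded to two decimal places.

-3.15%

Ex-ante: (1 + 0.1150)/(1 + 0.0744) − 1 = 3.7789%
Ex-post: (1 + 0.1150)/(1 + 0.1080) − 1 = 0.6318%
Difference (ex-post − ex-ante) = -3.1471% → -3.15%.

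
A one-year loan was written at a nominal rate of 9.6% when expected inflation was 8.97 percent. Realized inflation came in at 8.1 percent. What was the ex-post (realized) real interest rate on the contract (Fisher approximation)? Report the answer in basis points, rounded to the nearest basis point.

Ex-post: 9.6% − 8.1% = 1.500%
So the realized real rate is 150 basis points.

150 basis points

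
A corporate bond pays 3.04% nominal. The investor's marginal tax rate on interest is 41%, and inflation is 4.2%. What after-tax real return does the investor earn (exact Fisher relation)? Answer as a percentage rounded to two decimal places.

After-tax nominal return = 3.04% × (1 − 0.41) = 1.7936%.
1 + r = 1.017936 / 1.04200 = 0.976906
After-tax real rate = 0.976906 − 1 → -2.31%.

-2.31%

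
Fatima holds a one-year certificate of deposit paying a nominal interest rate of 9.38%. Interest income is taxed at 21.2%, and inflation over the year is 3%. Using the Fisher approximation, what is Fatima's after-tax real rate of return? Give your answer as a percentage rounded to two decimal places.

After-tax nominal return = 9.38% × (1 − 0.212) = 7.39144%.
r ≈ 7.39144% − 3% → 4.39%.

4.39%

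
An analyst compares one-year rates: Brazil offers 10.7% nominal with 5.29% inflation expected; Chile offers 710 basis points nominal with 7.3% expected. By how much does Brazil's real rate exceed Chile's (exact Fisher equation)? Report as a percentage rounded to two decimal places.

5.32%

Brazil: (1 + 0.1070)/(1 + 0.0529) − 1 = 5.1382%
Chile: (1 + 0.0710)/(1 + 0.0730) − 1 = -0.1864%
Differential = 5.1382% − (-0.1864%) = 5.3246% → 5.32%.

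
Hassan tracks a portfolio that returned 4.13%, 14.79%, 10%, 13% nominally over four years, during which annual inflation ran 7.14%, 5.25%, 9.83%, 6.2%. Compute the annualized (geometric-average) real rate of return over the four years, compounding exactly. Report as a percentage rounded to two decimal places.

3.09%

Compound the nominal returns: 1.0413 × 1.1479 × 1.1000 × 1.1300 = 1.48576818.
Compound inflation: 1.0714 × 1.0525 × 1.0983 × 1.0620 = 1.31528312.
Deflate: 1.48576818 / 1.31528312 = 1.12961853.
Annualized real rate = 1.12961853^(1/4) − 1 = 3.0939% → 3.09%.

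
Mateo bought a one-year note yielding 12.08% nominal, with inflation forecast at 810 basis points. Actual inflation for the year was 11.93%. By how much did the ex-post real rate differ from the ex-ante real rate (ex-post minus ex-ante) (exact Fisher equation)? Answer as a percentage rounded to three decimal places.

Ex-ante: (1 + 0.1208)/(1 + 0.0810) − 1 = 3.6818%
Ex-post: (1 + 0.1208)/(1 + 0.1193) − 1 = 0.1340%
Difference (ex-post − ex-ante) = -3.5478% → -3.548%.

-3.548%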